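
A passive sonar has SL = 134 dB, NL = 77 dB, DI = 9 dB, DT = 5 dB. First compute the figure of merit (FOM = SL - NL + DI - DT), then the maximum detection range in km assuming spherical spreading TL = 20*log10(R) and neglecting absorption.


Step 1: FOM = SL - NL + DI - DT = 134 - 77 + 9 - 5 = 61 dB
Step 2: at max range FOM = TL = 20*log10(R), so R = 10^(61/20) = 1122.02 m = 1.12 km

1.12 km


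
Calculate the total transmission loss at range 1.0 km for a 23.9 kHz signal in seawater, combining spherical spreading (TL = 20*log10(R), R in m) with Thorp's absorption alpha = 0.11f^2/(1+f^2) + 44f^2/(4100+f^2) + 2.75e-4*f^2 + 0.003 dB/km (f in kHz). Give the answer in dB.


Step 1 (Thorp): alpha = 0.11*571.21/(1+571.21) + 44*571.21/(4100+571.21) + 2.75e-4*571.21 + 0.003 = 5.6503 dB/km
Step 2: TL_spread = 20*log10(1000) = 60.0 dB
Step 3: TL_abs = alpha*R = 5.6503 * 1.0 = 5.65 dB
Step 4: TL_total = 60.0 + 5.65 = 65.65

65.65 dB


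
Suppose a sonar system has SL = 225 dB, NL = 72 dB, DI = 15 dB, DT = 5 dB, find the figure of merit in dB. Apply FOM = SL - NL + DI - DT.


FOM = SL - NL + DI - DT = 225 - 72 + 15 - 5 = 163

163 dB


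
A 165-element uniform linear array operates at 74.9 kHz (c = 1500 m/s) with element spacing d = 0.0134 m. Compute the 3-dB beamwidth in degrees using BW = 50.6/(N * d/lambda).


Step 1: lambda = 1500/74900 = 0.02003 m
Step 2: d/lambda = 0.0134/0.02003 = 0.669
Step 3: BW = 50.6/(N * d/lambda) = 50.6/(165 * 0.669) = 0.46

0.46 deg


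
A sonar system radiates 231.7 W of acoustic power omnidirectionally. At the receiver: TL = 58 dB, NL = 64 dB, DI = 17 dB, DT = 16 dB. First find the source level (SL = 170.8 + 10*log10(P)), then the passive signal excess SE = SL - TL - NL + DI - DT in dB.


Step 1: SL = 170.8 + 10*log10(231.7) = 194.45 dB
Step 2: SE = SL - TL - NL + DI - DT = 194.45 - 58 - 64 + 17 - 16 = 73.45

73.45 dB


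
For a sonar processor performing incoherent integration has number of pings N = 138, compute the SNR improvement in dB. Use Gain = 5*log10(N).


10.7 dB


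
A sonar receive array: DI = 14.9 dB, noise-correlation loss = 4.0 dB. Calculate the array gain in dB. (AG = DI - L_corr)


10.9 dB


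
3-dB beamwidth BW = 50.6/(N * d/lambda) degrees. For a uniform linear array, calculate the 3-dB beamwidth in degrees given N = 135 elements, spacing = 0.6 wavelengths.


BW = 50.6 / (135 * 0.6) = 50.6 / 81.0 = 0.62

0.62 deg


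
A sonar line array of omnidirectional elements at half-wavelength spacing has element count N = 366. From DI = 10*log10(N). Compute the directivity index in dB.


DI = 10*log10(366) = 25.63

25.63 dB


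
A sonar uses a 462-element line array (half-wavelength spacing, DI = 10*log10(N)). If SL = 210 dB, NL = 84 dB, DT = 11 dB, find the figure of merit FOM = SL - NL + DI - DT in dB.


Step 1: DI = 10*log10(462) = 26.65 dB
Step 2: FOM = SL - NL + DI - DT = 210 - 84 + 26.65 - 11 = 141.65

141.65 dB


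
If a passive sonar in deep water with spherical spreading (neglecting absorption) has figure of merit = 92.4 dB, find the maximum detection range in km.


At max range FOM = TL, so 20*log10(R) = 92.4
R = 10^(92.4/20) = 41686.94 m = 41.69 km

41.69 km


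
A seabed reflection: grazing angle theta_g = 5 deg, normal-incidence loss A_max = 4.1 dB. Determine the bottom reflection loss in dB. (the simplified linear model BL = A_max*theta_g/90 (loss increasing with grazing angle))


0.23 dB


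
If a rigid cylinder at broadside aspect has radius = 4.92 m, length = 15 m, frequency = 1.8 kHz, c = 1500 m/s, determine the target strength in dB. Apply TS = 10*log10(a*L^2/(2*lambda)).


lambda = 1500/1800 = 0.83333 m
TS = 10*log10(4.92*15^2/(2*0.83333)) = 28.22

28.22 dB


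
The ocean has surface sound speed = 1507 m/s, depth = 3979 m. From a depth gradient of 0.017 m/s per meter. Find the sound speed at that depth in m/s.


c = 1507 + 0.017 * 3979 = 1574.643

1574.643 m/s


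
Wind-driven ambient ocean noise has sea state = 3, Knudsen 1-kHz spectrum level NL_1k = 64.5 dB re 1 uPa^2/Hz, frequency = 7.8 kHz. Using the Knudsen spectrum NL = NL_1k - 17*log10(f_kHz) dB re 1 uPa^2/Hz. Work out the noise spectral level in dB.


NL = NL_1k - 17*log10(f_kHz) = 64.5 - 17*log10(7.8) = 64.5 - (15.17) = 49.33

49.33 dB


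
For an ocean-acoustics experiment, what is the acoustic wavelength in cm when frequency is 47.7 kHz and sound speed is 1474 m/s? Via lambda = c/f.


lambda = c/f = 1474 / 47700 = 0.0309 m = 3.09 cm

3.09 cm


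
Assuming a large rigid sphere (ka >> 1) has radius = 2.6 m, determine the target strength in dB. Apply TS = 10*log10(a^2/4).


TS = 10*log10(2.6^2 / 4) = 10*log10(1.69) = 2.28

2.28 dB


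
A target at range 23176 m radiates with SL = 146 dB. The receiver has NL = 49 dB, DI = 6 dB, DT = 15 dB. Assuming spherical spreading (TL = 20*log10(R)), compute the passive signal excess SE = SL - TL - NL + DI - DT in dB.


0.7 dB


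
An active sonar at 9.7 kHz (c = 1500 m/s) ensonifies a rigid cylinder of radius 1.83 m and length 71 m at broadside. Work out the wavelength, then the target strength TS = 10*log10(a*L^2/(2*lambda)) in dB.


Step 1: lambda = c/f = 1500/9700 = 0.15464 m
Step 2: TS = 10*log10(a*L^2/(2*lambda)) = 10*log10(1.83*71^2/(2*0.15464)) = 44.75

44.75 dB


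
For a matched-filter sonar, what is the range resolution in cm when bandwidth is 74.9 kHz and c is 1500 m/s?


dR = c/(2*BW) = 1500 / (2 * 74.9e3) = 0.01 m = 1.0 cm

1.0 cm


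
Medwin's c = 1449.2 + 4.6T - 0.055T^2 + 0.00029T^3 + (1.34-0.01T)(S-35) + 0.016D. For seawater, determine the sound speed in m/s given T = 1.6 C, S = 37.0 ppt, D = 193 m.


c = 1449.2 + 4.6*1.6 - 0.055*1.6^2 + 0.00029*1.6^3 + (1.34 - 0.01*1.6)*(37.0 - 35) + 0.016*193 = 1462.16

1462.16 m/s


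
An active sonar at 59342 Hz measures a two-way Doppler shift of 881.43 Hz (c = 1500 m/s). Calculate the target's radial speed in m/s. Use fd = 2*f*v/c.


11.14 m/s


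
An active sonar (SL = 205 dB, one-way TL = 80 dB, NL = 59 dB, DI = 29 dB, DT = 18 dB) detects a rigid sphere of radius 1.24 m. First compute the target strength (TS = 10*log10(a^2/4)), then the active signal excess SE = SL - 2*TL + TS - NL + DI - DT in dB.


Step 1: TS = 10*log10(1.24^2/4) = -4.15 dB
Step 2: SE = SL - 2*TL + TS - NL + DI - DT = 205 - 2*80 + (-4.15) - 59 + 29 - 18 = -7.15

-7.15 dB


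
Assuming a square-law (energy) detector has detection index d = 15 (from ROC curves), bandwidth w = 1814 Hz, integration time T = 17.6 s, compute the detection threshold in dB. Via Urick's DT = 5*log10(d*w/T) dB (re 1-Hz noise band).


DT = 5*log10(d*w/T) = 5*log10(15 * 1814 / 17.6) = 5*log10(1546.02) = 15.95

15.95 dB


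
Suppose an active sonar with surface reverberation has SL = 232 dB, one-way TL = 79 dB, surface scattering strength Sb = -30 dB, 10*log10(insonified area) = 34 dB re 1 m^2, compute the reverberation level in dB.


RL = SL - 2*TL + Sb + 10*log10(A) = 232 - 2*79 + (-30) + 34 = 78

78 dB


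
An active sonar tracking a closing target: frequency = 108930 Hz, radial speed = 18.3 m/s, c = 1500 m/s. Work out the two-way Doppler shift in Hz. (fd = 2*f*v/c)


2657.89 Hz


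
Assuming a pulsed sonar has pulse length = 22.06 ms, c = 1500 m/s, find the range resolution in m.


dR = c*tau/2 = 1500 * 22.06e-3 / 2 = 16.545

16.545 m


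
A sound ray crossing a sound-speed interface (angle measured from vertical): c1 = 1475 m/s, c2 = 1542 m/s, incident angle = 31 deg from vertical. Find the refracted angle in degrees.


sin(theta2) = (c2/c1)*sin(theta1) = (1542/1475)*sin(31 deg) = 0.53843
theta2 = arcsin(0.53843) = 32.58

32.58 deg


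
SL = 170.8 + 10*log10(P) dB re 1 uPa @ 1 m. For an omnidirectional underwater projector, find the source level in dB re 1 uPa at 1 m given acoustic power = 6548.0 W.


SL = 170.8 + 10*log10(6548.0) = 170.8 + 38.16 = 208.96

208.96 dB


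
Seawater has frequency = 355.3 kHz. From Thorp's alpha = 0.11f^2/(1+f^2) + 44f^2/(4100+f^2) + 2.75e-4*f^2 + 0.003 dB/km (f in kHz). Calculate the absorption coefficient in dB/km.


f^2 = 126238.09
alpha = 0.11*126238.09/(1+126238.09) + 44*126238.09/(4100+126238.09) + 2.75e-4*126238.09 + 0.003 = 77.444

77.444 dB/km


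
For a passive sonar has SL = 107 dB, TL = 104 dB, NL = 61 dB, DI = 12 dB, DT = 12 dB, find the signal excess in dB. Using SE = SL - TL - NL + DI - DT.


SE = SL - TL - NL + DI - DT = 107 - 104 - 61 + 12 - 12 = -58

-58 dB


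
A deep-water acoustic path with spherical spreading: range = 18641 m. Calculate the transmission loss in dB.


TL = 20*log10(18641) = 85.41

85.41 dB


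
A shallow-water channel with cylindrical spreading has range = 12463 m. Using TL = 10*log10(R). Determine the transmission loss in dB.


40.96 dB


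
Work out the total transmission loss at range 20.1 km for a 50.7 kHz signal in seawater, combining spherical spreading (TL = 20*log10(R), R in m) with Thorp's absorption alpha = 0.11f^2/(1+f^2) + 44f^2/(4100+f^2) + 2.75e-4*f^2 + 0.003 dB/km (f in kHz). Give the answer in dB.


443.35 dB


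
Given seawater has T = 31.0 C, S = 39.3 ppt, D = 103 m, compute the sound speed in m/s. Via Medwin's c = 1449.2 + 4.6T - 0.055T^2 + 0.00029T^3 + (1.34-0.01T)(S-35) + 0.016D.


1553.66 m/s


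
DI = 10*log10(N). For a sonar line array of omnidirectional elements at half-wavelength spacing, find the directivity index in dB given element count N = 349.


DI = 10*log10(349) = 25.43

25.43 dB


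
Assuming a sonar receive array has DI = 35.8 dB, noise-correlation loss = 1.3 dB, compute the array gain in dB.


AG = DI - L_corr = 35.8 - 1.3 = 34.5

34.5 dB


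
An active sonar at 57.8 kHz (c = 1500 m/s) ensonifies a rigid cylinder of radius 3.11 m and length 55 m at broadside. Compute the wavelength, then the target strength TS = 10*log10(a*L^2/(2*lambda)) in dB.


Step 1: lambda = c/f = 1500/57800 = 0.02595 m
Step 2: TS = 10*log10(a*L^2/(2*lambda)) = 10*log10(3.11*55^2/(2*0.02595)) = 52.58

52.58 dB


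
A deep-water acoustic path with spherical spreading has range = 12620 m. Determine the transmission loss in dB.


82.02 dB


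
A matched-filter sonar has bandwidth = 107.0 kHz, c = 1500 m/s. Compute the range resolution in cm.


dR = c/(2*BW) = 1500 / (2 * 107.0e3) = 0.007 m = 0.7 cm

0.7 cm


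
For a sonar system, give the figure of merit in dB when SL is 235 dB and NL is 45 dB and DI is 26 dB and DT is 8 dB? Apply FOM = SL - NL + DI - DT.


FOM = SL - NL + DI - DT = 235 - 45 + 26 - 8 = 208

208 dB


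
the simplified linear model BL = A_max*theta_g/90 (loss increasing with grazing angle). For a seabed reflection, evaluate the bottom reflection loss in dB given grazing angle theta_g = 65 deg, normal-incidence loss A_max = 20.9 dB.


BL = A_max * theta_g / 90 = 20.9 * 65 / 90 = 15.09

15.09 dB


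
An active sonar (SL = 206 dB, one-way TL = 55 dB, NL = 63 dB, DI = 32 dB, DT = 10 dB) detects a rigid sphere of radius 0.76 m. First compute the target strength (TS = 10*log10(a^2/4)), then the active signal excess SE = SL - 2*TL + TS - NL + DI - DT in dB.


Step 1: TS = 10*log10(0.76^2/4) = -8.4 dB
Step 2: SE = SL - 2*TL + TS - NL + DI - DT = 206 - 2*55 + (-8.4) - 63 + 32 - 10 = 46.6

46.6 dB


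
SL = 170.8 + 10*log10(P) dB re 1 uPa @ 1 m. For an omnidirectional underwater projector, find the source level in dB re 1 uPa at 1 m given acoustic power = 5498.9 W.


SL = 170.8 + 10*log10(5498.9) = 170.8 + 37.4 = 208.2

208.2 dB


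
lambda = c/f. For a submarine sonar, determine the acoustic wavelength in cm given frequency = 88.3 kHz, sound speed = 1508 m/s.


lambda = c/f = 1508 / 88300 = 0.0171 m = 1.71 cm

1.71 cm


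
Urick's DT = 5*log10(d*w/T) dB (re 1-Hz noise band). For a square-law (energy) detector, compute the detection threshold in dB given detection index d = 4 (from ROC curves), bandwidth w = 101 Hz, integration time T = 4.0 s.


DT = 5*log10(d*w/T) = 5*log10(4 * 101 / 4.0) = 5*log10(101.0) = 10.02

10.02 dB


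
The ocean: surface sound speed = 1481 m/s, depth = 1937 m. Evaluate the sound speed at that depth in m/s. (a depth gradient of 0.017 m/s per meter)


c = 1481 + 0.017 * 1937 = 1513.929

1513.929 m/s


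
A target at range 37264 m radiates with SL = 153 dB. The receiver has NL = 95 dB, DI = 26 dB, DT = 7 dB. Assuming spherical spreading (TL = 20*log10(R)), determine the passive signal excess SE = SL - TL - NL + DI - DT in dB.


-14.43 dB


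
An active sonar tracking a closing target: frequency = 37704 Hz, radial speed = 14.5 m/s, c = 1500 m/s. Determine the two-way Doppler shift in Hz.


728.94 Hz


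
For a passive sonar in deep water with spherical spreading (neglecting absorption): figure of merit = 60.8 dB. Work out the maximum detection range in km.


At max range FOM = TL, so 20*log10(R) = 60.8
R = 10^(60.8/20) = 1096.48 m = 1.1 km

1.1 km


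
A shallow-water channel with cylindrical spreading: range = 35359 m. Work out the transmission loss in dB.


TL = 10*log10(35359) = 45.48

45.48 dB


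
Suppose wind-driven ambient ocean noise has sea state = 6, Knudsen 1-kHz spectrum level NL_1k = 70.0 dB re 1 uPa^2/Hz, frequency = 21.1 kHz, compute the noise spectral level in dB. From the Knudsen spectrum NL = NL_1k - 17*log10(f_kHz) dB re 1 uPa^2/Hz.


NL = NL_1k - 17*log10(f_kHz) = 70.0 - 17*log10(21.1) = 70.0 - (22.51) = 47.49

47.49 dB


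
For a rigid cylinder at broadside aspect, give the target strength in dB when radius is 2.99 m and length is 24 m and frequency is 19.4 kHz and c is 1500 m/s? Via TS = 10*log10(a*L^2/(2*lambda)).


lambda = 1500/19400 = 0.07732 m
TS = 10*log10(2.99*24^2/(2*0.07732)) = 40.47

40.47 dB


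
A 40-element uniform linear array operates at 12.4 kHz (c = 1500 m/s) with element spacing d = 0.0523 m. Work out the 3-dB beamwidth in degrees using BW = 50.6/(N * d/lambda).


Step 1: lambda = 1500/12400 = 0.12097 m
Step 2: d/lambda = 0.0523/0.12097 = 0.4323
Step 3: BW = 50.6/(N * d/lambda) = 50.6/(40 * 0.4323) = 2.93

2.93 deg


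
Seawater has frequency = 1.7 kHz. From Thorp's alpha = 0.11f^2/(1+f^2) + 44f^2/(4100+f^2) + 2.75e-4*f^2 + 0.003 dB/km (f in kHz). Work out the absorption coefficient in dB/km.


0.117 dB/km


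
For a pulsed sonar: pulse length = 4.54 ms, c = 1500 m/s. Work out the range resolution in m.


dR = c*tau/2 = 1500 * 4.54e-3 / 2 = 3.405

3.405 m


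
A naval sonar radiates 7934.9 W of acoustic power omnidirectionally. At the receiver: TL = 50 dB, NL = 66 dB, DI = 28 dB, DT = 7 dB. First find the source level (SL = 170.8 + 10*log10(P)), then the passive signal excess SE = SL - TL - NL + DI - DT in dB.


Step 1: SL = 170.8 + 10*log10(7934.9) = 209.8 dB
Step 2: SE = SL - TL - NL + DI - DT = 209.8 - 50 - 66 + 28 - 7 = 114.8

114.8 dB


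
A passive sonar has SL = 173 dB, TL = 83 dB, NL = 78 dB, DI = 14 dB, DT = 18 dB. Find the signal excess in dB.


SE = SL - TL - NL + DI - DT = 173 - 83 - 78 + 14 - 18 = 8

8 dB


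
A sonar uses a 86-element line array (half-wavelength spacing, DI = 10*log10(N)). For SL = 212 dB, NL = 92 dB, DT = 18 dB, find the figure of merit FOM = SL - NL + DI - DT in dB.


Step 1: DI = 10*log10(86) = 19.34 dB
Step 2: FOM = SL - NL + DI - DT = 212 - 92 + 19.34 - 18 = 121.34

121.34 dB


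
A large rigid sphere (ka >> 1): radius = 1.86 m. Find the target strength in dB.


-0.63 dB


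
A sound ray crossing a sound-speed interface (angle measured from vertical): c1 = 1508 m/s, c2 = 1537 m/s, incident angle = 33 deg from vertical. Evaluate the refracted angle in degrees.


33.72 deg


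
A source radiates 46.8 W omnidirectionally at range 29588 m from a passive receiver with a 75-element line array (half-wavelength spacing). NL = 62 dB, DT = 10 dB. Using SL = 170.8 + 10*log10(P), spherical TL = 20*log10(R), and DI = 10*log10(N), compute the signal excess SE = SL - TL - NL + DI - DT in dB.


Step 1: SL = 170.8 + 10*log10(46.8) = 187.5 dB
Step 2: TL = 20*log10(29588) = 89.42 dB
Step 3: DI = 10*log10(75) = 18.75 dB
Step 4: SE = SL - TL - NL + DI - DT = 187.5 - 89.42 - 62 + 18.75 - 10 = 44.83

44.83 dB


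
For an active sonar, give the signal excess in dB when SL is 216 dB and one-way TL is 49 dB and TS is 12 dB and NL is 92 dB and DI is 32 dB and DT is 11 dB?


59 dB


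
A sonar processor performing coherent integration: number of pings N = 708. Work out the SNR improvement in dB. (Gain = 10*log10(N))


Gain = 10*log10(708) = 28.5

28.5 dB


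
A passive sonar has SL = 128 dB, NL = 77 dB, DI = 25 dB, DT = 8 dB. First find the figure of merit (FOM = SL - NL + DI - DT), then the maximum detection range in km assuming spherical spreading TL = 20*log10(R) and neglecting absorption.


Step 1: FOM = SL - NL + DI - DT = 128 - 77 + 25 - 8 = 68 dB
Step 2: at max range FOM = TL = 20*log10(R), so R = 10^(68/20) = 2511.89 m = 2.51 km

2.51 km


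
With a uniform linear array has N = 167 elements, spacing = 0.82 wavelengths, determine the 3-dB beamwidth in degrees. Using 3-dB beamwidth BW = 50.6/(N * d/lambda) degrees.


BW = 50.6 / (167 * 0.82) = 50.6 / 136.94 = 0.37

0.37 deg


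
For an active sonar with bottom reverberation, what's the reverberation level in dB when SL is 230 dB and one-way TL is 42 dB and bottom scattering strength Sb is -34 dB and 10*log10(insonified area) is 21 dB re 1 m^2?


133 dB


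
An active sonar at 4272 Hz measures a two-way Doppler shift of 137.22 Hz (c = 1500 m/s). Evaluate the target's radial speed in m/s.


24.09 m/s


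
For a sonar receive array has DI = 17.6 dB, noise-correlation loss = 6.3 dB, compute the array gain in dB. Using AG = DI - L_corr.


AG = DI - L_corr = 17.6 - 6.3 = 11.3

11.3 dB


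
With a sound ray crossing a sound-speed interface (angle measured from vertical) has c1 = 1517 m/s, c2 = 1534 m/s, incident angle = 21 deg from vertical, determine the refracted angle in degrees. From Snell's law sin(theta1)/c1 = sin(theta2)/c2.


sin(theta2) = (c2/c1)*sin(theta1) = (1534/1517)*sin(21 deg) = 0.36238
theta2 = arcsin(0.36238) = 21.25

21.25 deg


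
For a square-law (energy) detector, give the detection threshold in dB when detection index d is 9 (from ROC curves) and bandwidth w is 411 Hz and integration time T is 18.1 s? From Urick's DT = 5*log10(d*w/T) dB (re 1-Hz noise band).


DT = 5*log10(d*w/T) = 5*log10(9 * 411 / 18.1) = 5*log10(204.36) = 11.55

11.55 dB


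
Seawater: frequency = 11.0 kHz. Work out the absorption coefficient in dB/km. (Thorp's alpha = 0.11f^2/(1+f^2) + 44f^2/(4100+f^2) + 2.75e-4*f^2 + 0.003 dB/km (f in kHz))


1.407 dB/km


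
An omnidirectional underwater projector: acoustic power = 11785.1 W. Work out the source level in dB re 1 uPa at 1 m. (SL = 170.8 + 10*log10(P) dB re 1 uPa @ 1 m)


SL = 170.8 + 10*log10(11785.1) = 170.8 + 40.71 = 211.51

211.51 dB


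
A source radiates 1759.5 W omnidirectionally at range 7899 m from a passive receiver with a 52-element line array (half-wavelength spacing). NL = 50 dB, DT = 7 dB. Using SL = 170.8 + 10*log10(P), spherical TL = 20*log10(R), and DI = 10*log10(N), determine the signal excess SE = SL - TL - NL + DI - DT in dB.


Step 1: SL = 170.8 + 10*log10(1759.5) = 203.25 dB
Step 2: TL = 20*log10(7899) = 77.95 dB
Step 3: DI = 10*log10(52) = 17.16 dB
Step 4: SE = SL - TL - NL + DI - DT = 203.25 - 77.95 - 50 + 17.16 - 7 = 85.46

85.46 dB


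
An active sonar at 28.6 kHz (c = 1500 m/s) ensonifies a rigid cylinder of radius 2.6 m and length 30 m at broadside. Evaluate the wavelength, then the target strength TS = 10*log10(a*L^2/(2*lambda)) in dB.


Step 1: lambda = c/f = 1500/28600 = 0.05245 m
Step 2: TS = 10*log10(a*L^2/(2*lambda)) = 10*log10(2.6*30^2/(2*0.05245)) = 43.48

43.48 dB


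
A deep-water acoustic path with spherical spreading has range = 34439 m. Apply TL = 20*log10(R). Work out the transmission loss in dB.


TL = 20*log10(34439) = 90.74

90.74 dB


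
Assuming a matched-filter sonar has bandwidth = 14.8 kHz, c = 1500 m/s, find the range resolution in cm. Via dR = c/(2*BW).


dR = c/(2*BW) = 1500 / (2 * 14.8e3) = 0.0507 m = 5.07 cm

5.07 cm


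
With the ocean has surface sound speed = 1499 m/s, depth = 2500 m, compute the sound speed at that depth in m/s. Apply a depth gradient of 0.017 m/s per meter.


c = 1499 + 0.017 * 2500 = 1541.5

1541.5 m/s


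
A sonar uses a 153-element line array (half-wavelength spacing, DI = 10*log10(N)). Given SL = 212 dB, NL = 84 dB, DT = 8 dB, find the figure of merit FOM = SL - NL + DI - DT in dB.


141.85 dB


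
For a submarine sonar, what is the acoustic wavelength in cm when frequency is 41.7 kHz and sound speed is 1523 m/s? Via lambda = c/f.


lambda = c/f = 1523 / 41700 = 0.0365 m = 3.65 cm

3.65 cm


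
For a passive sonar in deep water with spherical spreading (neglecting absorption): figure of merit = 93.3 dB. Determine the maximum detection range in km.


At max range FOM = TL, so 20*log10(R) = 93.3
R = 10^(93.3/20) = 46238.1 m = 46.24 km

46.24 km


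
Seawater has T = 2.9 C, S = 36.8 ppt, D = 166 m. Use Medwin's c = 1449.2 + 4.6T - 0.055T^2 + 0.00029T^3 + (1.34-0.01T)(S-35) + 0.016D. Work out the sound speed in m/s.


c = 1449.2 + 4.6*2.9 - 0.055*2.9^2 + 0.00029*2.9^3 + (1.34 - 0.01*2.9)*(36.8 - 35) + 0.016*166 = 1467.1

1467.1 m/s


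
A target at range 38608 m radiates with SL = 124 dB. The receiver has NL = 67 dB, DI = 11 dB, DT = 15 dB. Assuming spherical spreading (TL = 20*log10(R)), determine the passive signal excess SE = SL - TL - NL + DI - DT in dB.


Step 1: TL = 20*log10(38608) = 91.73 dB
Step 2: SE = 124 - 91.73 - 67 + 11 - 15 = -38.73

-38.73 dB


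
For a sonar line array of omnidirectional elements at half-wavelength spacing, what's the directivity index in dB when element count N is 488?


DI = 10*log10(488) = 26.88

26.88 dB


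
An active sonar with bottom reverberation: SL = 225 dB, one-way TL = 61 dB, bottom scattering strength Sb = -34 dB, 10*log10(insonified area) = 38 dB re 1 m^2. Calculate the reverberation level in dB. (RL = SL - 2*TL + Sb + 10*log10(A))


RL = SL - 2*TL + Sb + 10*log10(A) = 225 - 2*61 + (-34) + 38 = 107

107 dB


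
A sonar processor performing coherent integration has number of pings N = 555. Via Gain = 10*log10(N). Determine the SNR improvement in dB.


Gain = 10*log10(555) = 27.44

27.44 dB


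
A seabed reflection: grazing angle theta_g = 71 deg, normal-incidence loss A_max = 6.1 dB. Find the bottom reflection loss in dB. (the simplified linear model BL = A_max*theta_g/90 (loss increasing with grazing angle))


4.81 dB


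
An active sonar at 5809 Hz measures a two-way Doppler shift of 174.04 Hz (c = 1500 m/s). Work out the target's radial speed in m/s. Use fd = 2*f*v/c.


22.47 m/s


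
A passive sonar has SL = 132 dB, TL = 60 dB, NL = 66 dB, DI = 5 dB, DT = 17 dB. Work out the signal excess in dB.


-6 dB


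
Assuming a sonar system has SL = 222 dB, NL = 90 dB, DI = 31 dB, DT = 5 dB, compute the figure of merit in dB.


FOM = SL - NL + DI - DT = 222 - 90 + 31 - 5 = 158

158 dB


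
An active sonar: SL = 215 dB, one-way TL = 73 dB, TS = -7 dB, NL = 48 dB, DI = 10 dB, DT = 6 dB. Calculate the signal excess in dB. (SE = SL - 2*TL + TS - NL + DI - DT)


SE = SL - 2*TL + TS - NL + DI - DT = 215 - 2*73 + (-7) - 48 + 10 - 6 = 18

18 dB


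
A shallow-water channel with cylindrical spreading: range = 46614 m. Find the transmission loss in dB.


TL = 10*log10(46614) = 46.69

46.69 dB


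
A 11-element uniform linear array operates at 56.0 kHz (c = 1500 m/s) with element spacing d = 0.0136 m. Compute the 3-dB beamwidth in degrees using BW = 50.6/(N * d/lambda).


Step 1: lambda = 1500/56000 = 0.02679 m
Step 2: d/lambda = 0.0136/0.02679 = 0.5077
Step 3: BW = 50.6/(N * d/lambda) = 50.6/(11 * 0.5077) = 9.06

9.06 deg


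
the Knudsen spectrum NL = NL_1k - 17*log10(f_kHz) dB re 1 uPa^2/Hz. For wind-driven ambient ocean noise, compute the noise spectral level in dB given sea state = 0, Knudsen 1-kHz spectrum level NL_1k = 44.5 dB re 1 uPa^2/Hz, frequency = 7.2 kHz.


NL = NL_1k - 17*log10(f_kHz) = 44.5 - 17*log10(7.2) = 44.5 - (14.57) = 29.93

29.93 dB


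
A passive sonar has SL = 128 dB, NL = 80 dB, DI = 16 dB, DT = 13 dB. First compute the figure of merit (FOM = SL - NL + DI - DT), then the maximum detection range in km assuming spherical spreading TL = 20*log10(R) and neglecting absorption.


Step 1: FOM = SL - NL + DI - DT = 128 - 80 + 16 - 13 = 51 dB
Step 2: at max range FOM = TL = 20*log10(R), so R = 10^(51/20) = 354.81 m = 0.35 km

0.35 km


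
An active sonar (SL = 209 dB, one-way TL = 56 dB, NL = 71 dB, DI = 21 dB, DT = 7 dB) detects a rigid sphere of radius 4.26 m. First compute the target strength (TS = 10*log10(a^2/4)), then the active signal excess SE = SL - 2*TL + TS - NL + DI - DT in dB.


Step 1: TS = 10*log10(4.26^2/4) = 6.57 dB
Step 2: SE = SL - 2*TL + TS - NL + DI - DT = 209 - 2*56 + (6.57) - 71 + 21 - 7 = 46.57

46.57 dB


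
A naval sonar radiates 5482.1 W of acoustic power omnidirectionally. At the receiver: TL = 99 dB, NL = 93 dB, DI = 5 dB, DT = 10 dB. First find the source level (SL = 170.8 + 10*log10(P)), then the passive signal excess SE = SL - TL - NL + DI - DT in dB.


Step 1: SL = 170.8 + 10*log10(5482.1) = 208.19 dB
Step 2: SE = SL - TL - NL + DI - DT = 208.19 - 99 - 93 + 5 - 10 = 11.19

11.19 dB


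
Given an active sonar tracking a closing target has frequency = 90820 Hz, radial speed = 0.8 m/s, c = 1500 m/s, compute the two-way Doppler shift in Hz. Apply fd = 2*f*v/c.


96.87 Hz


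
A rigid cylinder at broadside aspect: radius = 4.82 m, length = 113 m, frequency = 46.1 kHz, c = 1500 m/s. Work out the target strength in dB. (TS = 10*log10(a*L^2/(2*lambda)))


lambda = 1500/46100 = 0.03254 m
TS = 10*log10(4.82*113^2/(2*0.03254)) = 59.76

59.76 dB


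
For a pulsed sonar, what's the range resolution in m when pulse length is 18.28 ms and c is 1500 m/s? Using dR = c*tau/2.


dR = c*tau/2 = 1500 * 18.28e-3 / 2 = 13.71

13.71 m


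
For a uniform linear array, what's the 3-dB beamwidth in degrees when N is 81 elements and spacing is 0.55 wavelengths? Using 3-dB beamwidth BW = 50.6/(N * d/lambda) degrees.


BW = 50.6 / (81 * 0.55) = 50.6 / 44.55 = 1.14

1.14 deg


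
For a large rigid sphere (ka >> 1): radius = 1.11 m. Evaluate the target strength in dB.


TS = 10*log10(1.11^2 / 4) = 10*log10(0.308025) = -5.11

-5.11 dB


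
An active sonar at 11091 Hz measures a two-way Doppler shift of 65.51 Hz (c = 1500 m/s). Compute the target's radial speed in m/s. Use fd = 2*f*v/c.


From fd = 2*f*v/c, v = c*fd/(2*f) = 1500 * 65.51 / (2*11091) = 4.43

4.43 m/s


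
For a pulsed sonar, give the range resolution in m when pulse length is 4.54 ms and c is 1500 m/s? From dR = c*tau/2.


dR = c*tau/2 = 1500 * 4.54e-3 / 2 = 3.405

3.405 m


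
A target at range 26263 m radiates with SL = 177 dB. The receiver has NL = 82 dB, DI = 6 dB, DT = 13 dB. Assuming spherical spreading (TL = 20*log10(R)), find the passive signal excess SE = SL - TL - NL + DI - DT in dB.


-0.39 dB


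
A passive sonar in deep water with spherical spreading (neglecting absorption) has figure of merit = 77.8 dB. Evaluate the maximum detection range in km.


At max range FOM = TL, so 20*log10(R) = 77.8
R = 10^(77.8/20) = 7762.47 m = 7.76 km

7.76 km


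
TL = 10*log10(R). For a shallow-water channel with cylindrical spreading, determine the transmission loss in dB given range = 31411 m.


44.97 dB


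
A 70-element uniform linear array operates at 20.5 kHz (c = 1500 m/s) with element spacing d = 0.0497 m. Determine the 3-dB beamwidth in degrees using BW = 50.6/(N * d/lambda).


1.06 deg


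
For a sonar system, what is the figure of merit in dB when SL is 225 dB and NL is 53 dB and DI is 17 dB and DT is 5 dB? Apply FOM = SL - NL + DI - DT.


FOM = SL - NL + DI - DT = 225 - 53 + 17 - 5 = 184

184 dB


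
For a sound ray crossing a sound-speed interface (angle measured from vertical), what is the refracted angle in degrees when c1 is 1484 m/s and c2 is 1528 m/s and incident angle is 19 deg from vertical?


sin(theta2) = (c2/c1)*sin(theta1) = (1528/1484)*sin(19 deg) = 0.33522
theta2 = arcsin(0.33522) = 19.59

19.59 deg


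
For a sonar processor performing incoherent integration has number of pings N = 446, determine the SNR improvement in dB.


13.25 dB


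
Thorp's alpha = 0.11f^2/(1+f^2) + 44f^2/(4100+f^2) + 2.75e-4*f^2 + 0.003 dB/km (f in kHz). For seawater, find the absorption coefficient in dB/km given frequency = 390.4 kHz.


f^2 = 152412.16
alpha = 0.11*152412.16/(1+152412.16) + 44*152412.16/(4100+152412.16) + 2.75e-4*152412.16 + 0.003 = 84.874

84.874 dB/km


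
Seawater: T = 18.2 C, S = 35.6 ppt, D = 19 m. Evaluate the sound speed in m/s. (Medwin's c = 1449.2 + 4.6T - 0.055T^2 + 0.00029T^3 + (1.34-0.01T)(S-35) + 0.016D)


1517.45 m/s


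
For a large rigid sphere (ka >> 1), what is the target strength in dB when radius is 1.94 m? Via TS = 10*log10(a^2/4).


TS = 10*log10(1.94^2 / 4) = 10*log10(0.9409) = -0.26

-0.26 dB


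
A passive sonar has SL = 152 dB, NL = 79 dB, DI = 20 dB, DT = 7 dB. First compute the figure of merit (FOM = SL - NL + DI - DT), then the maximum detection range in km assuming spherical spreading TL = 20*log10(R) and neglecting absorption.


Step 1: FOM = SL - NL + DI - DT = 152 - 79 + 20 - 7 = 86 dB
Step 2: at max range FOM = TL = 20*log10(R), so R = 10^(86/20) = 19952.62 m = 19.95 km

19.95 km


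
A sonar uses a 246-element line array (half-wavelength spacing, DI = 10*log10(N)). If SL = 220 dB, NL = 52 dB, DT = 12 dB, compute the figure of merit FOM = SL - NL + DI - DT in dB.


Step 1: DI = 10*log10(246) = 23.91 dB
Step 2: FOM = SL - NL + DI - DT = 220 - 52 + 23.91 - 12 = 179.91

179.91 dB


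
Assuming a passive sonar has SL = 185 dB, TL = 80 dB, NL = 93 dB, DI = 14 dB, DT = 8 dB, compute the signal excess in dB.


SE = SL - TL - NL + DI - DT = 185 - 80 - 93 + 14 - 8 = 18

18 dB


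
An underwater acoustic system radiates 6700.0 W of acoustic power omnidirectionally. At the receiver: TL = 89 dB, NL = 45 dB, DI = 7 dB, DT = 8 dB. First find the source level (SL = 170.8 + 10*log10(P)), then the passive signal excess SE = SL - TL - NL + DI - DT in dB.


Step 1: SL = 170.8 + 10*log10(6700.0) = 209.06 dB
Step 2: SE = SL - TL - NL + DI - DT = 209.06 - 89 - 45 + 7 - 8 = 74.06

74.06 dB


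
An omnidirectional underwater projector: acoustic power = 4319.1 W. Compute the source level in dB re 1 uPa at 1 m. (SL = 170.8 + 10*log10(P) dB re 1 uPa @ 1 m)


SL = 170.8 + 10*log10(4319.1) = 170.8 + 36.35 = 207.15

207.15 dB


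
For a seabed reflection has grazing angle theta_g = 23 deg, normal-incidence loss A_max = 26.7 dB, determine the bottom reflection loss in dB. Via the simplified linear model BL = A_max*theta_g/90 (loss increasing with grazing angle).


6.82 dB


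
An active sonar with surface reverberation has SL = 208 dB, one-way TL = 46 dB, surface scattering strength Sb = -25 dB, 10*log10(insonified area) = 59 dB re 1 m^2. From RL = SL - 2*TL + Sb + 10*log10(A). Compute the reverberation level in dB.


RL = SL - 2*TL + Sb + 10*log10(A) = 208 - 2*46 + (-25) + 59 = 150

150 dB


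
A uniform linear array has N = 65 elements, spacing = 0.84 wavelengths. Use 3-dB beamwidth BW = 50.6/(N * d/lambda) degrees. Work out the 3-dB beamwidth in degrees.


BW = 50.6 / (65 * 0.84) = 50.6 / 54.6 = 0.93

0.93 deg


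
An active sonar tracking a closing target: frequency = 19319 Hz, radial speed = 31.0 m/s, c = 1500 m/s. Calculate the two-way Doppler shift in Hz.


fd = 2*f*v/c = 2 * 19319 * 31.0 / 1500 = 798.52

798.52 Hz


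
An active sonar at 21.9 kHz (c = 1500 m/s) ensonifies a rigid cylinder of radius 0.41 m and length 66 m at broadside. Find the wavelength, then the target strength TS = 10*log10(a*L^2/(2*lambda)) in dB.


Step 1: lambda = c/f = 1500/21900 = 0.06849 m
Step 2: TS = 10*log10(a*L^2/(2*lambda)) = 10*log10(0.41*66^2/(2*0.06849)) = 41.15

41.15 dB


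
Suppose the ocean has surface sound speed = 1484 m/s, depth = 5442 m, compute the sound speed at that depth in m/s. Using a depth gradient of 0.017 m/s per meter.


1576.514 m/s


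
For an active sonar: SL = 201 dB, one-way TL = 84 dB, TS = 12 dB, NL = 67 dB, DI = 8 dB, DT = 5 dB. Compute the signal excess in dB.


-19 dB


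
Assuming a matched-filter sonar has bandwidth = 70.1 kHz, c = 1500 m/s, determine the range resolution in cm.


dR = c/(2*BW) = 1500 / (2 * 70.1e3) = 0.0107 m = 1.07 cm

1.07 cm


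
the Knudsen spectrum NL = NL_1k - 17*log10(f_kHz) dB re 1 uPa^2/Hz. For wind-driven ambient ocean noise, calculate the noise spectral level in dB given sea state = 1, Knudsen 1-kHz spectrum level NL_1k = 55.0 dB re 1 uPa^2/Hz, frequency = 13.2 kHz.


NL = NL_1k - 17*log10(f_kHz) = 55.0 - 17*log10(13.2) = 55.0 - (19.05) = 35.95

35.95 dB


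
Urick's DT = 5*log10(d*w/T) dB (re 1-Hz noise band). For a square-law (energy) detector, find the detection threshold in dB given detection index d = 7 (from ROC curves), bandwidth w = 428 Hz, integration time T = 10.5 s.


DT = 5*log10(d*w/T) = 5*log10(7 * 428 / 10.5) = 5*log10(285.33) = 12.28

12.28 dB


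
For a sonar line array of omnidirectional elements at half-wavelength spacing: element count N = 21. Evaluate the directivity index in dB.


DI = 10*log10(21) = 13.22

13.22 dB


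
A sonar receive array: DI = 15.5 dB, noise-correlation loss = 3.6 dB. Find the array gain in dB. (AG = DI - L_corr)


AG = DI - L_corr = 15.5 - 3.6 = 11.9

11.9 dB


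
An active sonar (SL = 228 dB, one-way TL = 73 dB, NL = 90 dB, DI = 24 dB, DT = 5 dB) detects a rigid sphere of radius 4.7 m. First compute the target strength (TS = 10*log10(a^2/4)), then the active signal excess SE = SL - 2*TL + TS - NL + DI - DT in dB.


Step 1: TS = 10*log10(4.7^2/4) = 7.42 dB
Step 2: SE = SL - 2*TL + TS - NL + DI - DT = 228 - 2*73 + (7.42) - 90 + 24 - 5 = 18.42

18.42 dB


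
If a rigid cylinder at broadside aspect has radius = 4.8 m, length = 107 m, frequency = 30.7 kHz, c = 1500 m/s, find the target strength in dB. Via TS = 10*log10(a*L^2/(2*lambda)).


lambda = 1500/30700 = 0.04886 m
TS = 10*log10(4.8*107^2/(2*0.04886)) = 57.5

57.5 dB


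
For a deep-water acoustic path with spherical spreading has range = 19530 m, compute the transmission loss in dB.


TL = 20*log10(19530) = 85.81

85.81 dB


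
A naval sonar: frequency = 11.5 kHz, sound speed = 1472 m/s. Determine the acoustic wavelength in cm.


12.8 cm


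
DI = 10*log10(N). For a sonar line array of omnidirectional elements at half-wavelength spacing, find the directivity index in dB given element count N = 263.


DI = 10*log10(263) = 24.2

24.2 dB


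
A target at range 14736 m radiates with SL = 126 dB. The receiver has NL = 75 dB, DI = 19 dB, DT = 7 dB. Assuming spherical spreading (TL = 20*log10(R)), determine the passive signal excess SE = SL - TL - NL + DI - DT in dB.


Step 1: TL = 20*log10(14736) = 83.37 dB
Step 2: SE = 126 - 83.37 - 75 + 19 - 7 = -20.37

-20.37 dB


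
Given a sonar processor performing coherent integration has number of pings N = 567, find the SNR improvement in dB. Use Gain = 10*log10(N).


27.54 dB


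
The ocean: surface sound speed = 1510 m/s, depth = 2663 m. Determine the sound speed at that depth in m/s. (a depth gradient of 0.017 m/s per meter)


1555.271 m/s


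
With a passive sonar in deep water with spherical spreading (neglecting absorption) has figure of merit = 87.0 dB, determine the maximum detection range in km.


At max range FOM = TL, so 20*log10(R) = 87.0
R = 10^(87.0/20) = 22387.21 m = 22.39 km

22.39 km


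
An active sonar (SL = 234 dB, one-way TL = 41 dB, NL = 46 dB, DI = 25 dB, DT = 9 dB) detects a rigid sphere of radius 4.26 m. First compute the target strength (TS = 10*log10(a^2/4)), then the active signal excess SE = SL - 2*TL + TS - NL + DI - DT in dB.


Step 1: TS = 10*log10(4.26^2/4) = 6.57 dB
Step 2: SE = SL - 2*TL + TS - NL + DI - DT = 234 - 2*41 + (6.57) - 46 + 25 - 9 = 128.57

128.57 dB


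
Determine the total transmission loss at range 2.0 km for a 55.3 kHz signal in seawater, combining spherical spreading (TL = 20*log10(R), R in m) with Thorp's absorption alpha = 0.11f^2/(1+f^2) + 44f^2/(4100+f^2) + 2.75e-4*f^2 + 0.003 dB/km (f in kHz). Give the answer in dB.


Step 1 (Thorp): alpha = 0.11*3058.09/(1+3058.09) + 44*3058.09/(4100+3058.09) + 2.75e-4*3058.09 + 0.003 = 19.7517 dB/km
Step 2: TL_spread = 20*log10(2000) = 66.02 dB
Step 3: TL_abs = alpha*R = 19.7517 * 2.0 = 39.5 dB
Step 4: TL_total = 66.02 + 39.5 = 105.52

105.52 dB


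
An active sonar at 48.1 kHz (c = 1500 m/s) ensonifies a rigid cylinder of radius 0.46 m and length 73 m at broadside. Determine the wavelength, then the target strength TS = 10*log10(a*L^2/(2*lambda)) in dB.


Step 1: lambda = c/f = 1500/48100 = 0.03119 m
Step 2: TS = 10*log10(a*L^2/(2*lambda)) = 10*log10(0.46*73^2/(2*0.03119)) = 45.94

45.94 dB


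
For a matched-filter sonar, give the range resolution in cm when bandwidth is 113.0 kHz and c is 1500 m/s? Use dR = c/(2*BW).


0.66 cm


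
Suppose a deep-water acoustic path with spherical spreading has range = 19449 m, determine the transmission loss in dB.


TL = 20*log10(19449) = 85.78

85.78 dB


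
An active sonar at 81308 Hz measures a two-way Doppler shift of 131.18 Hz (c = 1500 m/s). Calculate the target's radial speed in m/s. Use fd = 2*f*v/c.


From fd = 2*f*v/c, v = c*fd/(2*f) = 1500 * 131.18 / (2*81308) = 1.21

1.21 m/s


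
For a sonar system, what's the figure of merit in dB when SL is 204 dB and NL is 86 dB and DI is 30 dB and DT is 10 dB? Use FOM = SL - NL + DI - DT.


FOM = SL - NL + DI - DT = 204 - 86 + 30 - 10 = 138

138 dB


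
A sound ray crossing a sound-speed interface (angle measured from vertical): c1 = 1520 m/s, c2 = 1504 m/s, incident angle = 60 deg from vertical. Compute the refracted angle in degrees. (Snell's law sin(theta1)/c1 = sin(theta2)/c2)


58.97 deg


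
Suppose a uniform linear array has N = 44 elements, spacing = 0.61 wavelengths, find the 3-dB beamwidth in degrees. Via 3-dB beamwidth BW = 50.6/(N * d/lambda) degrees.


BW = 50.6 / (44 * 0.61) = 50.6 / 26.84 = 1.89

1.89 deg


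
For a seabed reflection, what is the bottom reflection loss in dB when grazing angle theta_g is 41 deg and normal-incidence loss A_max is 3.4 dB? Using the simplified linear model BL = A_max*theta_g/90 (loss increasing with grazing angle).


1.55 dB


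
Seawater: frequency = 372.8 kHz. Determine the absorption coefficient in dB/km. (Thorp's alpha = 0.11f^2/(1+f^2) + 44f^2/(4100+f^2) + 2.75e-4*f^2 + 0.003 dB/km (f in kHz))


81.072 dB/km


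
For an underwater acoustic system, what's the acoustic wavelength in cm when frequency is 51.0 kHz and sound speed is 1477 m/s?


2.9 cm


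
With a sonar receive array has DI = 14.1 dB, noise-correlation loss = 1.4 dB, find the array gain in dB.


AG = DI - L_corr = 14.1 - 1.4 = 12.7

12.7 dB


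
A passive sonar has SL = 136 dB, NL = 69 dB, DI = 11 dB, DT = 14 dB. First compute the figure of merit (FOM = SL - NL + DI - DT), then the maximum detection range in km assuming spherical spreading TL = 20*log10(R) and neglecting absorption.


Step 1: FOM = SL - NL + DI - DT = 136 - 69 + 11 - 14 = 64 dB
Step 2: at max range FOM = TL = 20*log10(R), so R = 10^(64/20) = 1584.89 m = 1.58 km

1.58 km


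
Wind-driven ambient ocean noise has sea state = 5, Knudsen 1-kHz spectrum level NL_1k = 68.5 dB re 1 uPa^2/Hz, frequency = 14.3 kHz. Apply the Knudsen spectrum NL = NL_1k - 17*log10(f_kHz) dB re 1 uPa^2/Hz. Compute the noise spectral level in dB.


48.86 dB
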